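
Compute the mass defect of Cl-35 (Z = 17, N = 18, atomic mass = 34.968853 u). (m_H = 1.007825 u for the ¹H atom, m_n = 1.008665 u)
Δm = Z·m_H + N·m_n − M = 0.3201 u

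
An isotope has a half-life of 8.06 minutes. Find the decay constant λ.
λ = ln(2)/t½ = 0.086 minute⁻¹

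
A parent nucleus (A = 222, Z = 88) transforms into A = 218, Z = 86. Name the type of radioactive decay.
ΔA = -4, ΔZ = -2 ⇒ alpha decay (α)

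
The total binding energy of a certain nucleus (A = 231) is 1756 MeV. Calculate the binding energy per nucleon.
B.E./A = 1756/231 = 7.602 MeV/nucleon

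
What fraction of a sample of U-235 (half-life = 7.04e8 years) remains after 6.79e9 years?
N/N₀ = (1/2)^(t/t½) = 0.001249 = 0.125%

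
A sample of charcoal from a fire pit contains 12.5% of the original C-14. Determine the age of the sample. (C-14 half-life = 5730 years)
Age = t½ × log₂(1/ratio) = 17190 years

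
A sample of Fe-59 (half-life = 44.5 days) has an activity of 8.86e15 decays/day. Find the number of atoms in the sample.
N = A/λ = 5.688e17 atoms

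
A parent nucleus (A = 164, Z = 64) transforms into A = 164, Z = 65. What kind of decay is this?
ΔA = 0, ΔZ = +1 ⇒ beta-minus decay (β⁻)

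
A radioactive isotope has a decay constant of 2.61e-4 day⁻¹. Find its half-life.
t½ = ln(2)/λ = 2656 days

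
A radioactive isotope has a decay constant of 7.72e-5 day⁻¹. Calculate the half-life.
t½ = ln(2)/λ = 8979 days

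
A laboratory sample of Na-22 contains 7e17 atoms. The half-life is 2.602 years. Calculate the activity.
A = λN = 1.865e17 decays/year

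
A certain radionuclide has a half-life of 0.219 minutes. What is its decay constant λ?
λ = ln(2)/t½ = 3.165 minute⁻¹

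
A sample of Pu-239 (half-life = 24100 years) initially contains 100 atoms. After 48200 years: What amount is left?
N = N₀(1/2)^(t/t½) = 25 atoms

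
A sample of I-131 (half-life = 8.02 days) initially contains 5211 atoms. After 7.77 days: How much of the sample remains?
N = N₀(1/2)^(t/t½) = 2662 atoms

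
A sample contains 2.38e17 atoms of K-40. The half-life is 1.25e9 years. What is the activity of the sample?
A = λN = 1.32e8 decays/year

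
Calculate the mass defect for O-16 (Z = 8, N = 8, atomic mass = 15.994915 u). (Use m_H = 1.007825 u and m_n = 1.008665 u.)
Δm = Z·m_H + N·m_n − M = 0.137 u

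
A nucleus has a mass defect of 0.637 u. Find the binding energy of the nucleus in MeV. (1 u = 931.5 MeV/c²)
B.E. = Δm × 931.5 = 593.4 MeV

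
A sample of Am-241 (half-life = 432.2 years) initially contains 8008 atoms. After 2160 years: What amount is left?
N = N₀(1/2)^(t/t½) = 250.7 atoms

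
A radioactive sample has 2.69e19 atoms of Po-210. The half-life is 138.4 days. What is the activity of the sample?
A = λN = 1.347e17 decays/day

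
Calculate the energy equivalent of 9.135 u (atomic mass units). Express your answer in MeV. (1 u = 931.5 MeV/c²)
E = mc² = 8509 MeV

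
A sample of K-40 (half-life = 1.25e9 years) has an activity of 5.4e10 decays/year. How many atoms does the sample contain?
N = A/λ = 9.738e19 atoms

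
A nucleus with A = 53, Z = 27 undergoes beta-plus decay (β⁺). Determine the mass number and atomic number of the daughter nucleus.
Daughter: A = 53, Z = 26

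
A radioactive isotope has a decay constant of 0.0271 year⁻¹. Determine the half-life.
t½ = ln(2)/λ = 25.58 years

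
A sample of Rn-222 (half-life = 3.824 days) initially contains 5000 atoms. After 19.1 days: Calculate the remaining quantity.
N = N₀(1/2)^(t/t½) = 156.8 atoms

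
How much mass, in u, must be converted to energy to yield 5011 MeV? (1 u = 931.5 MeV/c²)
m = E/c² = 5.379 u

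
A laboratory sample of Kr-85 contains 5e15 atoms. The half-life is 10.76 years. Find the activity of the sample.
A = λN = 3.221e14 decays/year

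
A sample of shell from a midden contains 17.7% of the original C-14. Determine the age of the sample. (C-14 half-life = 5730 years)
Age = t½ × log₂(1/ratio) = 14310 years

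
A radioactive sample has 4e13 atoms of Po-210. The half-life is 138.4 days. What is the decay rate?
A = λN = 2.003e11 decays/day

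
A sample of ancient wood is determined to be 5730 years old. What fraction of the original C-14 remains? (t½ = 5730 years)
N/N₀ = (1/2)^(t/t½) = 0.5 = 50%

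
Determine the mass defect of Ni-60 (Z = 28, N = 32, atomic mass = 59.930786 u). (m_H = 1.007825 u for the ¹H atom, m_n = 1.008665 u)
Δm = Z·m_H + N·m_n − M = 0.5656 u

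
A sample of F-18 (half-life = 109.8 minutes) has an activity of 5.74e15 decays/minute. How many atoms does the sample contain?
N = A/λ = 9.093e17 atoms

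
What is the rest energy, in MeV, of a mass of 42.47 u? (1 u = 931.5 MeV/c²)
E = mc² = 39560 MeV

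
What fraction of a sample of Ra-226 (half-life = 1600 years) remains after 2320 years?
N/N₀ = (1/2)^(t/t½) = 0.366 = 36.6%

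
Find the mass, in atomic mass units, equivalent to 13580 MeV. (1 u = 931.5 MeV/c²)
m = E/c² = 14.58 u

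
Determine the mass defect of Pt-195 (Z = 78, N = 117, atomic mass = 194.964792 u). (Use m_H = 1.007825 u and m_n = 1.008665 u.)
Δm = Z·m_H + N·m_n − M = 1.659 u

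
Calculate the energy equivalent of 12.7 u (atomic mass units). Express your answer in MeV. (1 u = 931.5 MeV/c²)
E = mc² = 11830 MeV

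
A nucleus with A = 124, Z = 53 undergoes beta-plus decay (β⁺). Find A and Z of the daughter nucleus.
Daughter: A = 124, Z = 52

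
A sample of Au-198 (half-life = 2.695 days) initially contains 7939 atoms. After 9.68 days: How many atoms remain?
N = N₀(1/2)^(t/t½) = 658.4 atoms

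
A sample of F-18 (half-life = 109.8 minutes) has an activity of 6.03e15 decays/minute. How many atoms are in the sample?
N = A/λ = 9.552e17 atoms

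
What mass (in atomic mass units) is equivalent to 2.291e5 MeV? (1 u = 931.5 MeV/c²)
m = E/c² = 245.9 u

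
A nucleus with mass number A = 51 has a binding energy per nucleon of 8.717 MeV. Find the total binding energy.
B.E. = 8.717 × 51 = 444.6 MeV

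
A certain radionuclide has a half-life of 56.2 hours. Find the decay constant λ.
λ = ln(2)/t½ = 0.01233 hour⁻¹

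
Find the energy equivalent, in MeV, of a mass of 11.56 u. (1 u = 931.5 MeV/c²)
E = mc² = 10770 MeV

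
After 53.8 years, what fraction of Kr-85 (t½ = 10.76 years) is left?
N/N₀ = (1/2)^(t/t½) = 0.03125 = 3.12%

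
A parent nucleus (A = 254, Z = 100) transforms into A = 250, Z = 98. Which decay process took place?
ΔA = -4, ΔZ = -2 ⇒ alpha decay (α)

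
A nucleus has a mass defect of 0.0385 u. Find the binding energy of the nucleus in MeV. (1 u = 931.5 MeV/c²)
B.E. = Δm × 931.5 = 35.86 MeV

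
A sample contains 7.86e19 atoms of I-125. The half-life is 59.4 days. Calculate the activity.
A = λN = 9.172e17 decays/day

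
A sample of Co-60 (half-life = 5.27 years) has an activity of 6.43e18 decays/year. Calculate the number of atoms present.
N = A/λ = 4.889e19 atoms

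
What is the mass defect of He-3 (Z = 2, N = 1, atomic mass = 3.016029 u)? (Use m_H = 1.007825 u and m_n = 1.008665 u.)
Δm = Z·m_H + N·m_n − M = 0.008286 u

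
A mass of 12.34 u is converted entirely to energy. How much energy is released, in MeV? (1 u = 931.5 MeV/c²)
E = mc² = 11490 MeV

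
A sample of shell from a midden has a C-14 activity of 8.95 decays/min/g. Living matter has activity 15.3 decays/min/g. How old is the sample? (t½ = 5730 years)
Age = t½ × log₂(A₀/A) = 4433 years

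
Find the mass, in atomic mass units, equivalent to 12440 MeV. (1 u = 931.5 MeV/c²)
m = E/c² = 13.35 u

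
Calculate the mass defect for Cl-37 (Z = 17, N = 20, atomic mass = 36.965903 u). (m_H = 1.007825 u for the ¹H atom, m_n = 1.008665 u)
Δm = Z·m_H + N·m_n − M = 0.3404 u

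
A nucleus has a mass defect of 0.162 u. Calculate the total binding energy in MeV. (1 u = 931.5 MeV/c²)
B.E. = Δm × 931.5 = 150.9 MeV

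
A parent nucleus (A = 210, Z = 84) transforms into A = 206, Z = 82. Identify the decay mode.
ΔA = -4, ΔZ = -2 ⇒ alpha decay (α)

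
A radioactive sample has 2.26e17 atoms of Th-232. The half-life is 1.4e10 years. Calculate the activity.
A = λN = 1.119e7 decays/year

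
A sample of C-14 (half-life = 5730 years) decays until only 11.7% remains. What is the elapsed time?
t = t½ × log₂(N₀/N) = 17740 years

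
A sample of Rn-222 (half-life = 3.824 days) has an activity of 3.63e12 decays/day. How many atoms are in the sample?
N = A/λ = 2.003e13 atoms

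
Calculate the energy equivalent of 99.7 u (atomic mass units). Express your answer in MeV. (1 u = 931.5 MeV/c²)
E = mc² = 92870 MeV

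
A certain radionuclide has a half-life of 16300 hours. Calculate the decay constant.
λ = ln(2)/t½ = 4.252e-5 hour⁻¹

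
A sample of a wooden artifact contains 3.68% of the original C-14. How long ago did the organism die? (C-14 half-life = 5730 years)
Age = t½ × log₂(1/ratio) = 27300 years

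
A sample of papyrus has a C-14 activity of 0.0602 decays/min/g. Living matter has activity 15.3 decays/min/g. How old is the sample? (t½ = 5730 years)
Age = t½ × log₂(A₀/A) = 45780 years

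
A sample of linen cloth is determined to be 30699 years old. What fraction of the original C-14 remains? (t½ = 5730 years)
N/N₀ = (1/2)^(t/t½) = 0.02439 = 2.44%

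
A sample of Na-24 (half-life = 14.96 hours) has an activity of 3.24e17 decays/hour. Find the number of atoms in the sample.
N = A/λ = 6.993e18 atoms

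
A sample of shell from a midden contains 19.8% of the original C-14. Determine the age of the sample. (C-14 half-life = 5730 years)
Age = t½ × log₂(1/ratio) = 13390 years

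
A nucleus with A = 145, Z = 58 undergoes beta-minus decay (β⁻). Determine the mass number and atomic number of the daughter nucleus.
Daughter: A = 145, Z = 59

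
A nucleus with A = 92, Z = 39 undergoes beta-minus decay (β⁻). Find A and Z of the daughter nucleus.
Daughter: A = 92, Z = 40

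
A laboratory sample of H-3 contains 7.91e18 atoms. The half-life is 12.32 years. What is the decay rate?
A = λN = 4.45e17 decays/year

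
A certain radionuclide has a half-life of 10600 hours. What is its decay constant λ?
λ = ln(2)/t½ = 6.539e-5 hour⁻¹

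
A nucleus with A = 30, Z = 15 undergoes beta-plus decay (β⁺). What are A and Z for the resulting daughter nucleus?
Daughter: A = 30, Z = 14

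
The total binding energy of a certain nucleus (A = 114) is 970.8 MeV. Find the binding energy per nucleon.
B.E./A = 970.8/114 = 8.516 MeV/nucleon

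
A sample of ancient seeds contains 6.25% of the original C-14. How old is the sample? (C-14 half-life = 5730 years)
Age = t½ × log₂(1/ratio) = 22920 years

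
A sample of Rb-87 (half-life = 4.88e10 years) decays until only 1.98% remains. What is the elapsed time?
t = t½ × log₂(N₀/N) = 2.761e11 years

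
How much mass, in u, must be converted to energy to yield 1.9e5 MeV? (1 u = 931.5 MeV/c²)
m = E/c² = 204 u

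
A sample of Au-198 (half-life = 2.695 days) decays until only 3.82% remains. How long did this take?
t = t½ × log₂(N₀/N) = 12.69 days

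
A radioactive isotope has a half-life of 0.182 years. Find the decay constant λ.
λ = ln(2)/t½ = 3.809 year⁻¹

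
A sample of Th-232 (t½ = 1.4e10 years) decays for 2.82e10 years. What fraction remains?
N/N₀ = (1/2)^(t/t½) = 0.2475 = 24.8%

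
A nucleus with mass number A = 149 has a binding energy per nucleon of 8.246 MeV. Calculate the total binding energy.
B.E. = 8.246 × 149 = 1229 MeV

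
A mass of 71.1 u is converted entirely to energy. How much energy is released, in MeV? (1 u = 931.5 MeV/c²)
E = mc² = 66230 MeV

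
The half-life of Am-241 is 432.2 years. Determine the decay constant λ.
λ = ln(2)/t½ = 0.001604 year⁻¹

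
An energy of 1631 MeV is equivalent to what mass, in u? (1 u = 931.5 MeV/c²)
m = E/c² = 1.751 u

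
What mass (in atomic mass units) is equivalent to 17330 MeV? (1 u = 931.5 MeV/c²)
m = E/c² = 18.6 u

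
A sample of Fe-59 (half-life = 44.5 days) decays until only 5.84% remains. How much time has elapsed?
t = t½ × log₂(N₀/N) = 182.4 days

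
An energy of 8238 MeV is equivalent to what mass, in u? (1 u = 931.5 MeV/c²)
m = E/c² = 8.844 u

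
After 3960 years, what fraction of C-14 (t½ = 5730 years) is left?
N/N₀ = (1/2)^(t/t½) = 0.6194 = 61.9%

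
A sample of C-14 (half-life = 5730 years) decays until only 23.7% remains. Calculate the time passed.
t = t½ × log₂(N₀/N) = 11900 years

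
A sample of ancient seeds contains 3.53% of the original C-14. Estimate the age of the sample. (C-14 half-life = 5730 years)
Age = t½ × log₂(1/ratio) = 27640 years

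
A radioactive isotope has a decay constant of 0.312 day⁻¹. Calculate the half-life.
t½ = ln(2)/λ = 2.222 days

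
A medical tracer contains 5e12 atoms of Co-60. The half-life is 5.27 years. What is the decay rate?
A = λN = 6.576e11 decays/year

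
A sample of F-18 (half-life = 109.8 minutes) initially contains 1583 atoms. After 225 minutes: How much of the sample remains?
N = N₀(1/2)^(t/t½) = 382.5 atoms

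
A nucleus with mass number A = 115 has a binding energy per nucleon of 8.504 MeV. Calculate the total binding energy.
B.E. = 8.504 × 115 = 978 MeV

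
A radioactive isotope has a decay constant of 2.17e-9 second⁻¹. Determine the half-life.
t½ = ln(2)/λ = 3.194e8 seconds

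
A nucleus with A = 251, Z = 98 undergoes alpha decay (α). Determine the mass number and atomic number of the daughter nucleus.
Daughter: A = 247, Z = 96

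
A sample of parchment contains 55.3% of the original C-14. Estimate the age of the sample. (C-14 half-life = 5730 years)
Age = t½ × log₂(1/ratio) = 4897 years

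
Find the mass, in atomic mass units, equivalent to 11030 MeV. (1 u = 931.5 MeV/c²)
m = E/c² = 11.84 u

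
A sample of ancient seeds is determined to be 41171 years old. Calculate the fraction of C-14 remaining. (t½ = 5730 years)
N/N₀ = (1/2)^(t/t½) = 0.006871 = 0.687%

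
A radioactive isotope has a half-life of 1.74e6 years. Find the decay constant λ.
λ = ln(2)/t½ = 3.984e-7 year⁻¹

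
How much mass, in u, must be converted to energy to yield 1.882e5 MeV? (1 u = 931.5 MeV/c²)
m = E/c² = 202 u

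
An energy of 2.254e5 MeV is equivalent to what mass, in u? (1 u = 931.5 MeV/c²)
m = E/c² = 242 u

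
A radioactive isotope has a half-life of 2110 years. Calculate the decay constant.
λ = ln(2)/t½ = 3.285e-4 year⁻¹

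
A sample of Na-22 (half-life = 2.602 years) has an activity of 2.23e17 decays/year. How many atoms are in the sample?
N = A/λ = 8.371e17 atoms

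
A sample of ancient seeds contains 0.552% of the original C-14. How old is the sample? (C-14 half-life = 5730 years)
Age = t½ × log₂(1/ratio) = 42980 years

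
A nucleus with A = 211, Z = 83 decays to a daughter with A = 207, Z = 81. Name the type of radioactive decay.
ΔA = -4, ΔZ = -2 ⇒ alpha decay (α)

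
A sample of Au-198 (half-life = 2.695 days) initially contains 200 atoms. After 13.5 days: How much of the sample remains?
N = N₀(1/2)^(t/t½) = 6.21 atoms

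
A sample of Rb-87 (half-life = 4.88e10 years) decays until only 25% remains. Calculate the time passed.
t = t½ × log₂(N₀/N) = 9.76e10 years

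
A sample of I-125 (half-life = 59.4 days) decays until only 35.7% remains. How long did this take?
t = t½ × log₂(N₀/N) = 88.27 days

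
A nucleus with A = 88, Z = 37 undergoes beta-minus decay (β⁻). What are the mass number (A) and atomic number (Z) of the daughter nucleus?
Daughter: A = 88, Z = 38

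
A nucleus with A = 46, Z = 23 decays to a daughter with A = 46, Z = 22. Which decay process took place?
ΔA = 0, ΔZ = -1 ⇒ beta-plus decay (β⁺) or electron capture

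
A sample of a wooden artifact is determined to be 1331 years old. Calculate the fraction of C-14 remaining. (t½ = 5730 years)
N/N₀ = (1/2)^(t/t½) = 0.8513 = 85.1%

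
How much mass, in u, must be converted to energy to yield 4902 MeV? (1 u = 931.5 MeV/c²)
m = E/c² = 5.262 u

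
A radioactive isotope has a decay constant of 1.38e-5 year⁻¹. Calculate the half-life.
t½ = ln(2)/λ = 50230 years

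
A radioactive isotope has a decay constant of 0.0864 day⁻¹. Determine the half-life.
t½ = ln(2)/λ = 8.023 days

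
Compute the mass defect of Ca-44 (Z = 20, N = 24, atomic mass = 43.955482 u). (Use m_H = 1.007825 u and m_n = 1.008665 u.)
Δm = Z·m_H + N·m_n − M = 0.409 u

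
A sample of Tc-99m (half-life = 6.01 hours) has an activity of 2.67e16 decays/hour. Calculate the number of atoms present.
N = A/λ = 2.315e17 atoms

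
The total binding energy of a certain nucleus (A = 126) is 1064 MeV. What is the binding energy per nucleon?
B.E./A = 1064/126 = 8.444 MeV/nucleon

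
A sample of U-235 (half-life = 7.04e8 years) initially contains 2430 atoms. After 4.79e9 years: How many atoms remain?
N = N₀(1/2)^(t/t½) = 21.75 atoms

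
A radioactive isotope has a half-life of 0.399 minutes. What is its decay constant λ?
λ = ln(2)/t½ = 1.737 minute⁻¹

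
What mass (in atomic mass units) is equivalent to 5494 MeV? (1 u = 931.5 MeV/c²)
m = E/c² = 5.898 u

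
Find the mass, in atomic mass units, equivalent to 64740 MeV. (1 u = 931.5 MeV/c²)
m = E/c² = 69.5 u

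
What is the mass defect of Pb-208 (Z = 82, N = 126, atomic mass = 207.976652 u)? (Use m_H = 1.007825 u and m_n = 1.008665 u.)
Δm = Z·m_H + N·m_n − M = 1.757 u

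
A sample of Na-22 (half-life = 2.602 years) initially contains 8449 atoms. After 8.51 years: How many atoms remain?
N = N₀(1/2)^(t/t½) = 875.5 atoms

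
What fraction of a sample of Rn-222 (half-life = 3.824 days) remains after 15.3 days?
N/N₀ = (1/2)^(t/t½) = 0.06245 = 6.25%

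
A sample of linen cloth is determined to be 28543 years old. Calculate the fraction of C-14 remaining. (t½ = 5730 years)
N/N₀ = (1/2)^(t/t½) = 0.03166 = 3.17%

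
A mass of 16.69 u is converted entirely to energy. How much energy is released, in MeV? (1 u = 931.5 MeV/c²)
E = mc² = 15550 MeV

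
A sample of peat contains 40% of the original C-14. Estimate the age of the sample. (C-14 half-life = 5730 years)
Age = t½ × log₂(1/ratio) = 7575 years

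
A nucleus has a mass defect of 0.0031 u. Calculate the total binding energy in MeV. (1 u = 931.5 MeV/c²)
B.E. = Δm × 931.5 = 2.888 MeV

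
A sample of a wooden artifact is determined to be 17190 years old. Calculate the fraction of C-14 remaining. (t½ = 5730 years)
N/N₀ = (1/2)^(t/t½) = 0.125 = 12.5%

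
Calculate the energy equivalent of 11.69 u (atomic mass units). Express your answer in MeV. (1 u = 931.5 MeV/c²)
E = mc² = 10890 MeV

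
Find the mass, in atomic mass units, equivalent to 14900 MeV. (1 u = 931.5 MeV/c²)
m = E/c² = 16 u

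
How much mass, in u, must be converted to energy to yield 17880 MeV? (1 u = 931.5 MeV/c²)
m = E/c² = 19.19 u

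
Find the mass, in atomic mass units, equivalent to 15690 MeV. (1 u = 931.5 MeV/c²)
m = E/c² = 16.84 u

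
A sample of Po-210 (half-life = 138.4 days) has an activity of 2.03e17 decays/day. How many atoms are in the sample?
N = A/λ = 4.053e19 atoms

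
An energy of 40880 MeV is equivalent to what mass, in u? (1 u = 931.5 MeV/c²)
m = E/c² = 43.89 u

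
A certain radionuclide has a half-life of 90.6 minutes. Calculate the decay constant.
λ = ln(2)/t½ = 0.007651 minute⁻¹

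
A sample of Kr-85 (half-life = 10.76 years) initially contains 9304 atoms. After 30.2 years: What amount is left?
N = N₀(1/2)^(t/t½) = 1330 atoms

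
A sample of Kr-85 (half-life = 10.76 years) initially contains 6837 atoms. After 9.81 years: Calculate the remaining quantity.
N = N₀(1/2)^(t/t½) = 3634 atoms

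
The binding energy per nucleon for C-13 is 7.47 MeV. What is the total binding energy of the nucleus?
B.E. = 7.47 × 13 = 97.11 MeV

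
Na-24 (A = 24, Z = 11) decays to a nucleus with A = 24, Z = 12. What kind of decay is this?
ΔA = 0, ΔZ = +1 ⇒ beta-minus decay (β⁻)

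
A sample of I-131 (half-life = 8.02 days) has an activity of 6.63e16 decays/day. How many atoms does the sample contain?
N = A/λ = 7.671e17 atoms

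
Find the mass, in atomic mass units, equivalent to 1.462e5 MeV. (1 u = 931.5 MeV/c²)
m = E/c² = 157 u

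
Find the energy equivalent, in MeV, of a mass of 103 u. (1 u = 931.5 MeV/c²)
E = mc² = 95940 MeV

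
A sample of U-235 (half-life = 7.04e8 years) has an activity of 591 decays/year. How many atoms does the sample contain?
N = A/λ = 6.003e11 atoms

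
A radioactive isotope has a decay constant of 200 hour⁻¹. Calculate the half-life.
t½ = ln(2)/λ = 0.003466 hours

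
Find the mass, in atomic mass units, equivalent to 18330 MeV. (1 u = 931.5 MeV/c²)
m = E/c² = 19.68 u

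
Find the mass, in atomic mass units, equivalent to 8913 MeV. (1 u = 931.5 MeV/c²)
m = E/c² = 9.568 u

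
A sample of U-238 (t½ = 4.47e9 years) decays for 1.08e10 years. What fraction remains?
N/N₀ = (1/2)^(t/t½) = 0.1874 = 18.7%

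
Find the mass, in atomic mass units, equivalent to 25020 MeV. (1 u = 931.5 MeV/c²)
m = E/c² = 26.86 u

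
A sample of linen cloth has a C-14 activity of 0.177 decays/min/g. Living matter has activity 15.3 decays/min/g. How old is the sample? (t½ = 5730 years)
Age = t½ × log₂(A₀/A) = 36860 years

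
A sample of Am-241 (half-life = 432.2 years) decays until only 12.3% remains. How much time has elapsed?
t = t½ × log₂(N₀/N) = 1307 years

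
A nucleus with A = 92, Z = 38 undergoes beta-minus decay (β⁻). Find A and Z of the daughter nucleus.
Daughter: A = 92, Z = 39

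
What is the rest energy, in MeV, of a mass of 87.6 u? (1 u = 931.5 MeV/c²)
E = mc² = 81600 MeV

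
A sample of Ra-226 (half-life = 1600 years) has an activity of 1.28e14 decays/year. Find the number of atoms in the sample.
N = A/λ = 2.955e17 atoms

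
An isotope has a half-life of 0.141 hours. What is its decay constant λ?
λ = ln(2)/t½ = 4.916 hour⁻¹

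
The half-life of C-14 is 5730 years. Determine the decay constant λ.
λ = ln(2)/t½ = 1.21e-4 year⁻¹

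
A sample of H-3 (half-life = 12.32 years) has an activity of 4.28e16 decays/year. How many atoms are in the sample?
N = A/λ = 7.607e17 atoms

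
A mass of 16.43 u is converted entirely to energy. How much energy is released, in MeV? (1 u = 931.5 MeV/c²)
E = mc² = 15300 MeV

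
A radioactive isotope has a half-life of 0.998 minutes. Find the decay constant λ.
λ = ln(2)/t½ = 0.6945 minute⁻¹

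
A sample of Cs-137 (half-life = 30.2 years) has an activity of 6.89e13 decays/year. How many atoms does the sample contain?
N = A/λ = 3.002e15 atoms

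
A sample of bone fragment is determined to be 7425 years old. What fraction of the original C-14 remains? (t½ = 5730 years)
N/N₀ = (1/2)^(t/t½) = 0.4073 = 40.7%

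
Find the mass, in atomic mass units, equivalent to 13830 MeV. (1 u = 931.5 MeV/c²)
m = E/c² = 14.85 u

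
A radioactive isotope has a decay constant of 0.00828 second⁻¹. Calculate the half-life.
t½ = ln(2)/λ = 83.71 seconds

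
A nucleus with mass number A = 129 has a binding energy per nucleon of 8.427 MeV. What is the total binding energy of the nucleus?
B.E. = 8.427 × 129 = 1087 MeV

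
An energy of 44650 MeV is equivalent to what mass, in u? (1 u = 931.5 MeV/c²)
m = E/c² = 47.93 u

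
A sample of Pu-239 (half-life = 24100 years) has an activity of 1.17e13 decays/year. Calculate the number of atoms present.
N = A/λ = 4.068e17 atoms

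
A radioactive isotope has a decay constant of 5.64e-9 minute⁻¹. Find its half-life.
t½ = ln(2)/λ = 1.229e8 minutes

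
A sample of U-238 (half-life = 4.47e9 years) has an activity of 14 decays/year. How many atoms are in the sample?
N = A/λ = 9.028e10 atoms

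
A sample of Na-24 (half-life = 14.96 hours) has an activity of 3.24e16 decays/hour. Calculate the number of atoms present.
N = A/λ = 6.993e17 atoms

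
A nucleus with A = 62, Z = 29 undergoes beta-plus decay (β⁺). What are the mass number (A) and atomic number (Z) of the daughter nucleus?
Daughter: A = 62, Z = 28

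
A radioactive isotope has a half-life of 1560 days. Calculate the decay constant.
λ = ln(2)/t½ = 4.443e-4 day⁻¹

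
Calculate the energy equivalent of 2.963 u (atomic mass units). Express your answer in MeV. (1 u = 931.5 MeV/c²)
E = mc² = 2760 MeV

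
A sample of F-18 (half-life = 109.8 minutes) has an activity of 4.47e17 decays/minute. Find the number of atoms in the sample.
N = A/λ = 7.081e19 atoms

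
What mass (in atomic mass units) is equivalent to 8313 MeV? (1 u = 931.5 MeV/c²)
m = E/c² = 8.924 u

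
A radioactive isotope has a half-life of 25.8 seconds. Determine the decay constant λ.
λ = ln(2)/t½ = 0.02687 second⁻¹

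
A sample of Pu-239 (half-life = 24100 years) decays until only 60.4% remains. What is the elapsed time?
t = t½ × log₂(N₀/N) = 17530 years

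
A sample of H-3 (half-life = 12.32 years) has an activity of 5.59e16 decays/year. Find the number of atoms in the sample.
N = A/λ = 9.936e17 atoms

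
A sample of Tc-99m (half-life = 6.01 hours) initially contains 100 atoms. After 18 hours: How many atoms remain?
N = N₀(1/2)^(t/t½) = 12.54 atoms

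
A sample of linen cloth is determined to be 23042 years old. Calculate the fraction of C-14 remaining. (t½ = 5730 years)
N/N₀ = (1/2)^(t/t½) = 0.06158 = 6.16%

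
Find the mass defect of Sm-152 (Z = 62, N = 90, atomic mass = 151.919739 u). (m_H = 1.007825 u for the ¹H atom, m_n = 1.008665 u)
Δm = Z·m_H + N·m_n − M = 1.345 u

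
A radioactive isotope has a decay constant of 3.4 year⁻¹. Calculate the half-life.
t½ = ln(2)/λ = 0.2039 years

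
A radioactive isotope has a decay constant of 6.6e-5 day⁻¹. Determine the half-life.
t½ = ln(2)/λ = 10500 days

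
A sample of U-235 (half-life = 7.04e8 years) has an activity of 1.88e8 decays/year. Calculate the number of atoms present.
N = A/λ = 1.909e17 atoms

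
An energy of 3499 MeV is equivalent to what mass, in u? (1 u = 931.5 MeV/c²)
m = E/c² = 3.756 u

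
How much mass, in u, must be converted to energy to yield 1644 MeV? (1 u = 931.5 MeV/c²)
m = E/c² = 1.765 u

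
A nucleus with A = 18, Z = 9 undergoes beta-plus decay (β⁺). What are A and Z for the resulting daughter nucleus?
Daughter: A = 18, Z = 8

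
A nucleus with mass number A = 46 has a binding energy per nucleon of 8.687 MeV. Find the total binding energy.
B.E. = 8.687 × 46 = 399.6 MeV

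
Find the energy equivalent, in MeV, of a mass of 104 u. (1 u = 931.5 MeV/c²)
E = mc² = 96880 MeV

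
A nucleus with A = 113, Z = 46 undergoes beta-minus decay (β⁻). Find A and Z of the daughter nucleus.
Daughter: A = 113, Z = 47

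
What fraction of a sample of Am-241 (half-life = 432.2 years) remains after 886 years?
N/N₀ = (1/2)^(t/t½) = 0.2415 = 24.1%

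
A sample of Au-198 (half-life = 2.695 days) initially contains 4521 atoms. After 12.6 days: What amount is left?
N = N₀(1/2)^(t/t½) = 176.9 atoms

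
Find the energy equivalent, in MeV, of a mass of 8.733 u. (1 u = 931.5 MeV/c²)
E = mc² = 8135 MeV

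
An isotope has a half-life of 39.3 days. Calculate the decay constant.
λ = ln(2)/t½ = 0.01764 day⁻¹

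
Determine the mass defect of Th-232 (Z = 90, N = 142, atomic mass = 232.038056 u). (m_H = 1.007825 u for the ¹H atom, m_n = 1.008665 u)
Δm = Z·m_H + N·m_n − M = 1.897 u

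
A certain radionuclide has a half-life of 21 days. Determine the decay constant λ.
λ = ln(2)/t½ = 0.03301 day⁻¹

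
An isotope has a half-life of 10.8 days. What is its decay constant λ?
λ = ln(2)/t½ = 0.06418 day⁻¹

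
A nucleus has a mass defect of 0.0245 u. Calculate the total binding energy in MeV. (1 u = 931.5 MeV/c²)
B.E. = Δm × 931.5 = 22.82 MeV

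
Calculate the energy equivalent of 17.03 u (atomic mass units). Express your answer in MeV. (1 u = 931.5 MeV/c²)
E = mc² = 15860 MeV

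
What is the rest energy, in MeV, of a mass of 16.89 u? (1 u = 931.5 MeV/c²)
E = mc² = 15730 MeV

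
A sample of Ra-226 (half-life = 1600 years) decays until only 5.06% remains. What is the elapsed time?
t = t½ × log₂(N₀/N) = 6888 years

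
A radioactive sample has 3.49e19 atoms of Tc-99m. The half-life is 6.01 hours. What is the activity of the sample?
A = λN = 4.025e18 decays/hour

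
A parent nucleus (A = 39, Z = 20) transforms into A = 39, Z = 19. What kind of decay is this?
ΔA = 0, ΔZ = -1 ⇒ beta-plus decay (β⁺) or electron capture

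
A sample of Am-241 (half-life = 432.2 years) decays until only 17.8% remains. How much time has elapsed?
t = t½ × log₂(N₀/N) = 1076 years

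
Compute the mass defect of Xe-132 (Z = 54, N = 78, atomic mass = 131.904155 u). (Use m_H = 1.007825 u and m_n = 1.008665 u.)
Δm = Z·m_H + N·m_n − M = 1.194 u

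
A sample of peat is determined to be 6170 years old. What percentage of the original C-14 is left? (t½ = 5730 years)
N/N₀ = (1/2)^(t/t½) = 0.4741 = 47.4%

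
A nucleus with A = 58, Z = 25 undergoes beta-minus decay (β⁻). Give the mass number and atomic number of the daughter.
Daughter: A = 58, Z = 26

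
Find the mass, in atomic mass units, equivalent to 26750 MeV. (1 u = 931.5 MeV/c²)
m = E/c² = 28.72 u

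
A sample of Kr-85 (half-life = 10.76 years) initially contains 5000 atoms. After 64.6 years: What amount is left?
N = N₀(1/2)^(t/t½) = 77.92 atoms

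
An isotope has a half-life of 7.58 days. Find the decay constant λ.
λ = ln(2)/t½ = 0.09144 day⁻¹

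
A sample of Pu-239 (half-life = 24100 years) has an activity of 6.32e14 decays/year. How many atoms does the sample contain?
N = A/λ = 2.197e19 atoms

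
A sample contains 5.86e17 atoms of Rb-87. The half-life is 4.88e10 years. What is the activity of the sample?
A = λN = 8.323e6 decays/year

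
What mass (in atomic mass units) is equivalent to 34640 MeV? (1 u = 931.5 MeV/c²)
m = E/c² = 37.19 u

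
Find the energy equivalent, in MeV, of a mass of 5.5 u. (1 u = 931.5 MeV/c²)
E = mc² = 5123 MeV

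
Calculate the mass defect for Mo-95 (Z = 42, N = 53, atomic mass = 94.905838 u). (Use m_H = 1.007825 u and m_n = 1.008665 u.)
Δm = Z·m_H + N·m_n − M = 0.8821 u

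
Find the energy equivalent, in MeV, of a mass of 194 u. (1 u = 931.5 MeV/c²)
E = mc² = 1.807e5 MeV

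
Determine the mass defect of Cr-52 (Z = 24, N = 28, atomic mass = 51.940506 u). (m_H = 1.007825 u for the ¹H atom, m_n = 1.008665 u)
Δm = Z·m_H + N·m_n − M = 0.4899 u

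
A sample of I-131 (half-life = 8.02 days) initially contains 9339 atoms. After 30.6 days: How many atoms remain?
N = N₀(1/2)^(t/t½) = 663.3 atoms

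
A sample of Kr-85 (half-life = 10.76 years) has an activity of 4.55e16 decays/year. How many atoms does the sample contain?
N = A/λ = 7.063e17 atoms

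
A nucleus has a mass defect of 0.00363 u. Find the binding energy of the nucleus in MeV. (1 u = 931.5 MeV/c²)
B.E. = Δm × 931.5 = 3.381 MeV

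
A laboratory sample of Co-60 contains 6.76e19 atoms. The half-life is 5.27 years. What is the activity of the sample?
A = λN = 8.891e18 decays/year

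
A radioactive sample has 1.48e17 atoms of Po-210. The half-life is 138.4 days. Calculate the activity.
A = λN = 7.412e14 decays/day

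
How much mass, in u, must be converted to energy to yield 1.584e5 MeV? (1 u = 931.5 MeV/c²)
m = E/c² = 170 u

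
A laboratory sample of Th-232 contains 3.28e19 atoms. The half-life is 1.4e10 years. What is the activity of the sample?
A = λN = 1.624e9 decays/year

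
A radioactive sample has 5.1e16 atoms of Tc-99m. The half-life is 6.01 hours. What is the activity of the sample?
A = λN = 5.882e15 decays/hour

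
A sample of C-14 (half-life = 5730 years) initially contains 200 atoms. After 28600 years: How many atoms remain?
N = N₀(1/2)^(t/t½) = 6.288 atoms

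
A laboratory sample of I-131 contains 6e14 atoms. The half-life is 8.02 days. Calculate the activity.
A = λN = 5.186e13 decays/day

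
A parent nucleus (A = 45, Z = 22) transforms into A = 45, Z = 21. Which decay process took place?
ΔA = 0, ΔZ = -1 ⇒ beta-plus decay (β⁺) or electron capture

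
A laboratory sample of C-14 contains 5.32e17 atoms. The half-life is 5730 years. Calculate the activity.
A = λN = 6.436e13 decays/year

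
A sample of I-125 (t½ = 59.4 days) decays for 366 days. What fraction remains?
N/N₀ = (1/2)^(t/t½) = 0.01397 = 1.4%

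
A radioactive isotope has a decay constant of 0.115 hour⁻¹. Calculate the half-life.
t½ = ln(2)/λ = 6.027 hours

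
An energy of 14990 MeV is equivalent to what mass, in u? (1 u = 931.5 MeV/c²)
m = E/c² = 16.09 u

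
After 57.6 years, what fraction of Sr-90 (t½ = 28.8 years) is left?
N/N₀ = (1/2)^(t/t½) = 0.25 = 25%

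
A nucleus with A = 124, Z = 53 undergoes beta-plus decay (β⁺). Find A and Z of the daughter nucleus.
Daughter: A = 124, Z = 52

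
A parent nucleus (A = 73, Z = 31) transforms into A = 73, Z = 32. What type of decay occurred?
ΔA = 0, ΔZ = +1 ⇒ beta-minus decay (β⁻)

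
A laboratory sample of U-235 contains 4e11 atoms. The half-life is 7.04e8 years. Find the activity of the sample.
A = λN = 393.8 decays/year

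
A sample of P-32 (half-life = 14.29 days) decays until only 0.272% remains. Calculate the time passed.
t = t½ × log₂(N₀/N) = 121.8 days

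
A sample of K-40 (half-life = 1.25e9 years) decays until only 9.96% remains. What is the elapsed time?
t = t½ × log₂(N₀/N) = 4.16e9 years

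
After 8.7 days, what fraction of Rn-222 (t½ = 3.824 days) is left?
N/N₀ = (1/2)^(t/t½) = 0.2066 = 20.7%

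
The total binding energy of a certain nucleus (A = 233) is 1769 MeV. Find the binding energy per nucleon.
B.E./A = 1769/233 = 7.592 MeV/nucleon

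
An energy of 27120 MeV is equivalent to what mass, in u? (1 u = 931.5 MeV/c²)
m = E/c² = 29.11 u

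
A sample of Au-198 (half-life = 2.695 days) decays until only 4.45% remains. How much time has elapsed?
t = t½ × log₂(N₀/N) = 12.1 days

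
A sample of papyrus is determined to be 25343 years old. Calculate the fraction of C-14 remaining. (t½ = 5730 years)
N/N₀ = (1/2)^(t/t½) = 0.04662 = 4.66%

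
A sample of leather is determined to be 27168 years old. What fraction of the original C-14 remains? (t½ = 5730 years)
N/N₀ = (1/2)^(t/t½) = 0.03739 = 3.74%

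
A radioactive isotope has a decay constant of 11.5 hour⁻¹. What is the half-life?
t½ = ln(2)/λ = 0.06027 hours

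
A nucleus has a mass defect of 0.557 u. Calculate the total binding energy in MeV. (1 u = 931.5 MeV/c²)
B.E. = Δm × 931.5 = 518.8 MeV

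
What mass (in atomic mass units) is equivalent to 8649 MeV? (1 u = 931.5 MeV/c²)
m = E/c² = 9.285 u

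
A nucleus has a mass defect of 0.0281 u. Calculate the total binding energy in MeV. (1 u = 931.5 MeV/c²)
B.E. = Δm × 931.5 = 26.18 MeV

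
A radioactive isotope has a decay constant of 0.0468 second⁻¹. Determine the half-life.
t½ = ln(2)/λ = 14.81 seconds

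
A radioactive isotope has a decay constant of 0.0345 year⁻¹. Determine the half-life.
t½ = ln(2)/λ = 20.09 years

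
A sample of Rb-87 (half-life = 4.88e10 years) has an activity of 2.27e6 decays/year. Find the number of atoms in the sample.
N = A/λ = 1.598e17 atoms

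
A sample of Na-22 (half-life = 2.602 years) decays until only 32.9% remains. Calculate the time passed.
t = t½ × log₂(N₀/N) = 4.173 years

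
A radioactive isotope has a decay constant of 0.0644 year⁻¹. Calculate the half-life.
t½ = ln(2)/λ = 10.76 years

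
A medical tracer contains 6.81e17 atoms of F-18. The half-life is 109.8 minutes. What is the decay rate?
A = λN = 4.299e15 decays/minute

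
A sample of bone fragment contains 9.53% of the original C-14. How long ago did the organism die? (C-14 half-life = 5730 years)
Age = t½ × log₂(1/ratio) = 19430 years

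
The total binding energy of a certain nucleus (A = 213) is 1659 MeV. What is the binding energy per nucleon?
B.E./A = 1659/213 = 7.789 MeV/nucleon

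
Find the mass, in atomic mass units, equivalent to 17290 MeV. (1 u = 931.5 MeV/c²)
m = E/c² = 18.56 u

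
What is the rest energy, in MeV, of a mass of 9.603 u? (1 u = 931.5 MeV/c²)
E = mc² = 8945 MeV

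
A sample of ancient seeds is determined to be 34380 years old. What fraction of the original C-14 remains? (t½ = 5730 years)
N/N₀ = (1/2)^(t/t½) = 0.01562 = 1.56%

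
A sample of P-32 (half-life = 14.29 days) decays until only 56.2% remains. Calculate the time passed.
t = t½ × log₂(N₀/N) = 11.88 days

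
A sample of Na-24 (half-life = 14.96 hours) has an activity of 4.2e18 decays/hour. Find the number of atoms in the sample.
N = A/λ = 9.065e19 atoms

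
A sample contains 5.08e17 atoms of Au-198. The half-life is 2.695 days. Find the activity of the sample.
A = λN = 1.307e17 decays/day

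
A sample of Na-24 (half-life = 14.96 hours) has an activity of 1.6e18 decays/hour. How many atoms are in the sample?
N = A/λ = 3.453e19 atoms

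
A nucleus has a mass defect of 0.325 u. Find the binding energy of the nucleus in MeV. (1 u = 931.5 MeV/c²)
B.E. = Δm × 931.5 = 302.7 MeV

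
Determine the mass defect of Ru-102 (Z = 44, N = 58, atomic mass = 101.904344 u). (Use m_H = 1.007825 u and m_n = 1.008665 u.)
Δm = Z·m_H + N·m_n − M = 0.9425 u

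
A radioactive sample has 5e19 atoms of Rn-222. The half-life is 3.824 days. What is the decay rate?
A = λN = 9.063e18 decays/day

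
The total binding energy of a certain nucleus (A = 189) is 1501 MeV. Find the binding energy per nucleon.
B.E./A = 1501/189 = 7.942 MeV/nucleon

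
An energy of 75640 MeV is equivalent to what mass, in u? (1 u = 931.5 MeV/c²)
m = E/c² = 81.2 u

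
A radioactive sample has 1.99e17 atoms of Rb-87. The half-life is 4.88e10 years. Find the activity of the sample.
A = λN = 2.827e6 decays/year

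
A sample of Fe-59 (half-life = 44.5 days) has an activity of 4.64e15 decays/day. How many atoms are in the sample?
N = A/λ = 2.979e17 atoms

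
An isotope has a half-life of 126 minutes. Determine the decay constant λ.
λ = ln(2)/t½ = 0.005501 minute⁻¹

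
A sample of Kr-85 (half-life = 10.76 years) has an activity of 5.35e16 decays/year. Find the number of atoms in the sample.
N = A/λ = 8.305e17 atoms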